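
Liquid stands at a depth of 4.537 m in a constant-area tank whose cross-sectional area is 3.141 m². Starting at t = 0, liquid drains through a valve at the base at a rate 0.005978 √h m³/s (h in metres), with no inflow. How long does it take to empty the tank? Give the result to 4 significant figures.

2238 s

A dh/dt = −Q_out = −0.005978 √h.
Separate and integrate: 2(√h − √h₀) = −(0.005978/A) t.
Set h = 0: 2√h₀ = (0.005978/A) t_empty ⇒ t_empty = 2A√h₀/0.005978.
t_empty = 2·3.141·√4.537/0.005978 = 6.28200·2.13002/0.005978 = 2238.34 s.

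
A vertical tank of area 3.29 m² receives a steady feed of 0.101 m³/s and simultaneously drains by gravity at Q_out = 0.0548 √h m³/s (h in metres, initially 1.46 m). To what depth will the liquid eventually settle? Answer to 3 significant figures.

3.40 m

Unsteady balance on liquid volume: A dh/dt = Q_in − 0.0548 √h. At steady state dh/dt = 0:
Q_in = 0.0548 √h_ss ⇒ √h_ss = 0.101/0.0548 = 1.8431.
h_ss = 1.8431² = 3.3969 m. (Since h₀ = 1.46 m < h_ss, the level will rise toward this value.)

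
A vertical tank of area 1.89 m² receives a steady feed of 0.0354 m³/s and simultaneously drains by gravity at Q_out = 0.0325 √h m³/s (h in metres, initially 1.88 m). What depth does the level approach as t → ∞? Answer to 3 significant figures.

1.19 m

Mass balance (ρ constant): A dh/dt = Q_in − 0.0325 √h. At steady state dh/dt = 0:
Q_in = 0.0325 √h_ss ⇒ √h_ss = 0.0354/0.0325 = 1.0892.
h_ss = 1.0892² = 1.1864 m. (Since h₀ = 1.88 m > h_ss, the level will fall toward this value.)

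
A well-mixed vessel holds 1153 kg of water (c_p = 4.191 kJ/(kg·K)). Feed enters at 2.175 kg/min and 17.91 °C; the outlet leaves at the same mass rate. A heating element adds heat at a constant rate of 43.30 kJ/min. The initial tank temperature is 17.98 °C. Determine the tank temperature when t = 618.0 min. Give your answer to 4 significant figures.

21.20 °C

Energy balance: M c_p dT/dt = ṁ c_p (T_in − T) + 43.30.
τ = M/ṁ = 530.115 min; T_ss = T_in + Q̇/(ṁ c_p) = 17.91 + 43.30/(2.175·4.191) = 22.6602 °C.
This is linear first-order; T(t) = T_ss + (T₀ − T_ss) e^(−t/τ).
T(618.0) = 22.6602 + (-4.68019)·e^(−618.0/530.115) = 22.6602 + (-4.68019)·0.311678 = 21.2015 °C.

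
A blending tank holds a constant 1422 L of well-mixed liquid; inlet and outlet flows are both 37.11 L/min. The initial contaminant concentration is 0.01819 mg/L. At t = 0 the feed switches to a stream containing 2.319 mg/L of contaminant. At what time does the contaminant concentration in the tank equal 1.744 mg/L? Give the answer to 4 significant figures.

53.13 min

Transient balance on the dissolved component: V dC/dt = Q(C_in − C), so τ = V/Q = 38.3185 min.
C(t) = C_in + (C₀ − C_in) e^(−t/τ). Set C = 1.744 and solve for t:
e^(−t/τ) = (C − C_in)/(C₀ − C_in) = (1.744 − 2.319)/(0.01819 − 2.319) = 0.249912
t = −τ ln(…) = 38.3185 × 1.38665 = 53.1342 min.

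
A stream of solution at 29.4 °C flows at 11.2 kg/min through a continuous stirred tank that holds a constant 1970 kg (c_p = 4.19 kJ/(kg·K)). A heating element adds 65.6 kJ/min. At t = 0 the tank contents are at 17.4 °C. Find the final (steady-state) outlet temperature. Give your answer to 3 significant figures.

M c_p dT/dt = ṁ c_p (T_in − T) + Q̇.
At steady state dT/dt = 0 ⇒ T_ss = T_in + Q̇/(ṁ c_p) = 29.4 + 65.6/(11.2·4.19) = 30.798 °C.

30.8 °C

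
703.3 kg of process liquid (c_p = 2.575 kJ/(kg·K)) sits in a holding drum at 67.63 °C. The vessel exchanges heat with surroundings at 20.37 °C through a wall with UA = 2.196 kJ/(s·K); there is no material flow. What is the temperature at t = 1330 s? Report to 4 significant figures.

Lumped-capacitance energy balance: M c_p dT/dt = UA(T_amb − T).
dT/dt = (T_ss − T)/τ with T_ss = T_amb = 20.3700 °C, τ = M c_p/UA = 703.3·2.575/2.196 = 824.680 s.
T approaches T_ss exponentially: T(t) = T_ss + (T₀ − T_ss) e^(−t/τ).
T(1330) = 20.3700 + (47.2600)·0.199339 = 29.7908 °C.

29.79 °C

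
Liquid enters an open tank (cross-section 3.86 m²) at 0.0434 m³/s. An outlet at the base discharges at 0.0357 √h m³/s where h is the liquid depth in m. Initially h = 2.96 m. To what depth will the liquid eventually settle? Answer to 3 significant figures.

Level balance: A dh/dt = 0.0434 − 0.0357 √h. Setting dh/dt = 0:
Q_in = 0.0357 √h_ss ⇒ √h_ss = 0.0434/0.0357 = 1.2157.
h_ss = 1.2157² = 1.4779 m. (Since h₀ = 2.96 m > h_ss, the level will fall toward this value.)

1.48 m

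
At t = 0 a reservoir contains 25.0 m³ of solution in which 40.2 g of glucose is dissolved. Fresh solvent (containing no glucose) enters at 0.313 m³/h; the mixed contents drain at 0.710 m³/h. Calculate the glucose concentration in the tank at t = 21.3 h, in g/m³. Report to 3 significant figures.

1.16 g/m³

Total volume: dV/dt = Q_in − Q_out = -0.39700 m³/h, so V(t) = 25.0 − 0.39700 t and V(21.3) = 16.544 m³.
Solute balance: dm/dt = 0 − Q_out C = −Q_out m/V(t).
dm/m = −Q_out dt/(V₀ − 0.39700 t); integrating gives ln(m/m₀) = −(Q_out/(Q_in−Q_out)) ln(V/V₀).
m = m₀ (V₀/V)^(Q_out/(Q_in−Q_out)) = 40.2 × (25.0/16.544)^(-1.7884) = 19.211 g.
C = m/V = 19.211/16.544 = 1.1612 g/m³.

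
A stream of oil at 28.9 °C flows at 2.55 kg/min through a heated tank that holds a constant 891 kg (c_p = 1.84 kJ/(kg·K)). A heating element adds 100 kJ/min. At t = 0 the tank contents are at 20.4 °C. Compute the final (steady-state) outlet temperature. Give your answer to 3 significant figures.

Unsteady energy balance on the tank contents: M c_p dT/dt = ṁ c_p (T_in − T) + 100.
At steady state dT/dt = 0 ⇒ T_ss = T_in + Q̇/(ṁ c_p) = 28.9 + 100/(2.55·1.84) = 50.213 °C.

50.2 °C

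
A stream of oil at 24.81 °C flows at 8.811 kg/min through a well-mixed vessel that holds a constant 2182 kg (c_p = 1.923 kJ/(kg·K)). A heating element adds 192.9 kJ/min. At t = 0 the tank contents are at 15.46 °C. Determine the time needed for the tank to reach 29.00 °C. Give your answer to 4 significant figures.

M c_p dT/dt = ṁ c_p (T_in − T) + Q̇.
τ = M/ṁ = 247.645 min; T_ss = T_in + Q̇/(ṁ c_p) = 36.1949 °C.
T(t) = T_ss + (T₀ − T_ss) e^(−t/τ). Set T = 29.00:
e^(−t/τ) = (29.00 − 36.1949)/(15.46 − 36.1949) = 0.346993
t = −247.645 · ln(0.346993) = 262.120 min.

262.1 min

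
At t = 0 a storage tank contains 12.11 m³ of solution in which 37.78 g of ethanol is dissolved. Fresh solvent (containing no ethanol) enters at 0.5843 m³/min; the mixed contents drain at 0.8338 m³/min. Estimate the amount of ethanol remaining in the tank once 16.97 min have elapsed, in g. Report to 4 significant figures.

Let m(t) be the amount of ethanol. Volume: V(t) = V₀ + (Q_in − Q_out) t = 12.11 − 0.249500 t; V(16.97) = 7.87599 m³.
No ethanol enters, so dm/dt = −Q_out · (m/V).
dm/m = −Q_out dt/(V₀ − 0.249500 t); integrating gives ln(m/m₀) = −(Q_out/(Q_in−Q_out)) ln(V/V₀).
m = m₀ (V₀/V)^(Q_out/(Q_in−Q_out)) = 37.78 × (12.11/7.87599)^(-3.34188) = 8.97154 g.

8.972 g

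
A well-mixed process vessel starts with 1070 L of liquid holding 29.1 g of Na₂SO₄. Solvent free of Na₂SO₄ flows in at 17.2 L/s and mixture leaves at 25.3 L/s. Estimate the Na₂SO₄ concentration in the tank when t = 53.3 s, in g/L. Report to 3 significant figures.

Let m(t) be the amount of Na₂SO₄. Volume: V(t) = V₀ + (Q_in − Q_out) t = 1070 − 8.1000 t; V(53.3) = 638.27 L.
Solute balance: dm/dt = 0 − Q_out C = −Q_out m/V(t).
Separate: dm/m = −Q_out dt/V(t) ⇒ ln(m/m₀) = −(Q_out/(Q_in−Q_out)) ln(V/V₀).
m = m₀ (V₀/V)^(Q_out/(Q_in−Q_out)) = 29.1 × (1070/638.27)^(-3.1235) = 5.7950 g.
C = m/V = 5.7950/638.27 = 0.0090792 g/L.

0.00908 g/L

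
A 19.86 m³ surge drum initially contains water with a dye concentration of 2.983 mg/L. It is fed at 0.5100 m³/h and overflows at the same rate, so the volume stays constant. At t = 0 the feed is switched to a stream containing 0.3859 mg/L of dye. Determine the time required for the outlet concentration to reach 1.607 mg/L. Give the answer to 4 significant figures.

29.39 h

Species balance: V dC/dt = Q(C_in − C) ⇒ τ = V/Q = 38.9412 h.
C(t) = C_in + (C₀ − C_in) e^(−t/τ). Set C = 1.607 and solve for t:
e^(−t/τ) = (C − C_in)/(C₀ − C_in) = (1.607 − 0.3859)/(2.983 − 0.3859) = 0.470178
t = −τ ln(…) = 38.9412 × 0.754643 = 29.3867 h.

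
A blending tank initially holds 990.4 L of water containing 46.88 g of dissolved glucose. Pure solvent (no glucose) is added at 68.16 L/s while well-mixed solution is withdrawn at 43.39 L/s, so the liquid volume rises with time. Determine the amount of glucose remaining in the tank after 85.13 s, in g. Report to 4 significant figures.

6.356 g

Total volume: dV/dt = Q_in − Q_out = 24.7700 L/s, so V(t) = 990.4 + 24.7700 t and V(85.13) = 3099.07 L.
No glucose enters, so dm/dt = −Q_out · (m/V).
Separate: dm/m = −Q_out dt/V(t) ⇒ ln(m/m₀) = −(Q_out/(Q_in−Q_out)) ln(V/V₀).
m = m₀ (V₀/V)^(Q_out/(Q_in−Q_out)) = 46.88 × (990.4/3099.07)^(1.75172) = 6.35552 g.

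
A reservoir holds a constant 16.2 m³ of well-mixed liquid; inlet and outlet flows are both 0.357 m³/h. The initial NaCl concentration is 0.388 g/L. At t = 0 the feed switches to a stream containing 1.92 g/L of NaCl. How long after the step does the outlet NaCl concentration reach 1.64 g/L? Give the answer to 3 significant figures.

Accumulation = in − out for the solute gives V dC/dt = Q(C_in − C), so τ = V/Q = 45.378 h.
C(t) = C_in + (C₀ − C_in) e^(−t/τ). Set C = 1.64 and solve for t:
e^(−t/τ) = (C − C_in)/(C₀ − C_in) = (1.64 − 1.92)/(0.388 − 1.92) = 0.18277
t = −τ ln(…) = 45.378 × 1.6995 = 77.122 h.

77.1 h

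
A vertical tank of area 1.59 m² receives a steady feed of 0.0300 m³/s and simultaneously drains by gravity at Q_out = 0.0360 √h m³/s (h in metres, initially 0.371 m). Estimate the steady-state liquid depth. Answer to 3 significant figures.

Accumulation of liquid (constant cross-section A): A dh/dt = Q_in − 0.0360 √h. At steady state dh/dt = 0:
Q_in = 0.0360 √h_ss ⇒ √h_ss = 0.0300/0.0360 = 0.83333.
h_ss = 0.83333² = 0.69444 m. (Since h₀ = 0.371 m < h_ss, the level will rise toward this value.)

0.694 m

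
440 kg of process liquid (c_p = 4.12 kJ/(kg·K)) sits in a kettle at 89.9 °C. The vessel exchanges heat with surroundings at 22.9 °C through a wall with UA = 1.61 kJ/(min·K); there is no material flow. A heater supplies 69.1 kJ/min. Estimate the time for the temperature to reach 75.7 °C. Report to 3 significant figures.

1000 min

Unsteady energy balance on the tank contents: M c_p dT/dt = −UA(T − T_amb) + Q̇.
τ = M c_p/UA = 1126.0 min; T_ss = T_amb + Q̇/UA = 22.9 + 69.1/1.61 = 65.819 °C.
T(t) = T_ss + (T₀ − T_ss)e^(−t/τ); set T = 75.7:
t = −τ ln[(T − T_ss)/(T₀ − T_ss)] = −1126.0 · ln(0.41032) = 1003.0 min.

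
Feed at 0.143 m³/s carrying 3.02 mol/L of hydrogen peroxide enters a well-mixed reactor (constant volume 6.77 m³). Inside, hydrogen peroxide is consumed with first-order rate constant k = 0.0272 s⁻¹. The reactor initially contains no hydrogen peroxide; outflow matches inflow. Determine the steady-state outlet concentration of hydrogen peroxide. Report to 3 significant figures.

V dC/dt = Q(C_in − C) − k V C.
Steady state (dC/dt = 0): C_ss = Q C_in/(Q + kV) = C_in/(1 + kV/Q).
C_ss = 0.143·3.02/(0.143 + 0.0272·6.77) = 0.43186/0.32714 = 1.3201 mol/L.

1.32 mol/L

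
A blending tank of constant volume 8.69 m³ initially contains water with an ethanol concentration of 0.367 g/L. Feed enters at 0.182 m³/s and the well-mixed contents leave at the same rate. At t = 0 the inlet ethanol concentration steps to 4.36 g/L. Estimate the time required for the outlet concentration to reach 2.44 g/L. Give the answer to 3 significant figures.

35.0 s

Species balance: V dC/dt = Q(C_in − C) ⇒ τ = V/Q = 47.747 s.
C(t) = C_in + (C₀ − C_in) e^(−t/τ). Set C = 2.44 and solve for t:
e^(−t/τ) = (C − C_in)/(C₀ − C_in) = (2.44 − 4.36)/(0.367 − 4.36) = 0.48084
t = −τ ln(…) = 47.747 × 0.73222 = 34.961 s.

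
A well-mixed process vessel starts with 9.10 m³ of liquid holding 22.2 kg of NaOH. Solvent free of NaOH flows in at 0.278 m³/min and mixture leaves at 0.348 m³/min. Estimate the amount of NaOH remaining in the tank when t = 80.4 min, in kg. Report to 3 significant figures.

0.185 kg

Let m(t) be the amount of NaOH. Volume: V(t) = V₀ + (Q_in − Q_out) t = 9.10 − 0.070000 t; V(80.4) = 3.4720 m³.
Species balance (pure solvent in): dm/dt = −Q_out · m/V(t).
dm/m = −Q_out dt/(V₀ − 0.070000 t); integrating gives ln(m/m₀) = −(Q_out/(Q_in−Q_out)) ln(V/V₀).
m = m₀ (V₀/V)^(Q_out/(Q_in−Q_out)) = 22.2 × (9.10/3.4720)^(-4.9714) = 0.18450 kg.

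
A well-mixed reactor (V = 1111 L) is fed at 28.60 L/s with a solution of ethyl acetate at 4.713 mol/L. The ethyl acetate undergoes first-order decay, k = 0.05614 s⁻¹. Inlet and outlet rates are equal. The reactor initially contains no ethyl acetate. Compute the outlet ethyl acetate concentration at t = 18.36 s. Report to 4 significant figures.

1.152 mol/L

V dC/dt = Q(C_in − C) − k V C.
This is linear with rate a = Q/V + k = 0.0818826 s⁻¹.
C_ss = Q C_in/(Q + kV) = 1.48169 mol/L; C(t) = C_ss + (C₀ − C_ss) e^(−a t).
C(18.36) = 1.48169 + (-1.48169)·e^(−0.0818826·18.36) = 1.48169 + (-1.48169)·0.222381 = 1.15219 mol/L.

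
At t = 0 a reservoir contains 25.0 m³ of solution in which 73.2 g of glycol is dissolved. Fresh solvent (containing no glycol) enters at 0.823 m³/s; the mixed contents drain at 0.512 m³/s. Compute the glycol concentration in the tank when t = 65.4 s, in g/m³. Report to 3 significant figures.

Let m(t) be the amount of glycol. Volume: V(t) = V₀ + (Q_in − Q_out) t = 25.0 + 0.31100 t; V(65.4) = 45.339 m³.
Solute balance: dm/dt = 0 − Q_out C = −Q_out m/V(t).
dm/m = −Q_out dt/(V₀ + 0.31100 t); integrating gives ln(m/m₀) = −(Q_out/(Q_in−Q_out)) ln(V/V₀).
m = m₀ (V₀/V)^(Q_out/(Q_in−Q_out)) = 73.2 × (25.0/45.339)^(1.6463) = 27.472 g.
C = m/V = 27.472/45.339 = 0.60591 g/m³.

0.606 g/m³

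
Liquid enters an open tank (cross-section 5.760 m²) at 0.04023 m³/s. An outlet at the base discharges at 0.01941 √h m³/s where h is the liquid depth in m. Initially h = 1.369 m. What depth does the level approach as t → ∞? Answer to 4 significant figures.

Mass balance (ρ constant): A dh/dt = Q_in − 0.01941 √h. At steady state dh/dt = 0:
Q_in = 0.01941 √h_ss ⇒ √h_ss = 0.04023/0.01941 = 2.07264.
h_ss = 2.07264² = 4.29585 m. (Since h₀ = 1.369 m < h_ss, the level will rise toward this value.)

4.296 m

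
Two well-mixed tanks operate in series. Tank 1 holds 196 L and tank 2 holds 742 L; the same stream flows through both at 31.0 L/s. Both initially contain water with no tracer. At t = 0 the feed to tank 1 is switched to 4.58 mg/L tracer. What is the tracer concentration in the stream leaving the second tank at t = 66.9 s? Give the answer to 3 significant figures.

Each tank obeys Vᵢ dCᵢ/dt = Q(Cᵢ₋₁ − Cᵢ), so τᵢ = Vᵢ/Q.
τ₁ = 196/31.0 = 6.3226 s; τ₂ = 742/31.0 = 23.935 s.
Tank 1: C₁ = C_in(1 − e^(−t/τ₁)). Tank 2 (τ₁ ≠ τ₂): C₂ = C_in[1 − (τ₁ e^(−t/τ₁) − τ₂ e^(−t/τ₂))/(τ₁ − τ₂)].
At t = 66.9: e^(−t/τ₁) = 2.5391e-05, e^(−t/τ₂) = 0.061114.
C₂ = 4.58·[1 − (6.3226·2.5391e-05 − 23.935·0.061114)/(-17.613)] = 4.58·0.91696 = 4.1997 mg/L.

4.20 mg/L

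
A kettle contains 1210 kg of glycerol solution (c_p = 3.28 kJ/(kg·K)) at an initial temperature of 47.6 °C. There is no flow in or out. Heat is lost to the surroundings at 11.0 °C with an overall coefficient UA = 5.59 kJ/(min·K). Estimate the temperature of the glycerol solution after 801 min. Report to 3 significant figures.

Lumped-capacitance energy balance: M c_p dT/dt = UA(T_amb − T).
dT/dt = (T_ss − T)/τ with T_ss = T_amb = 11.000 °C, τ = M c_p/UA = 1210·3.28/5.59 = 709.98 min.
Integrating: T(t) = T_ss + (T₀ − T_ss) e^(−t/τ).
T(801) = 11.000 + (36.600)·0.32362 = 22.844 °C.

22.8 °C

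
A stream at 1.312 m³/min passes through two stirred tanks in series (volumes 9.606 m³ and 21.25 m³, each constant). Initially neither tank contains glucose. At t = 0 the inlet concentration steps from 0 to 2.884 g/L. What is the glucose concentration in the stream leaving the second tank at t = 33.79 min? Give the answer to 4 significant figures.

Species balance on tank i: dCᵢ/dt = (Cᵢ₋₁ − Cᵢ)/τᵢ with τᵢ = Vᵢ/Q.
τ₁ = 9.606/1.312 = 7.32165 min; τ₂ = 21.25/1.312 = 16.1966 min.
Tank 1: C₁ = C_in(1 − e^(−t/τ₁)). Tank 2 (τ₁ ≠ τ₂): C₂ = C_in[1 − (τ₁ e^(−t/τ₁) − τ₂ e^(−t/τ₂))/(τ₁ − τ₂)].
At t = 33.79: e^(−t/τ₁) = 0.00990137, e^(−t/τ₂) = 0.124154.
C₂ = 2.884·[1 − (7.32165·0.00990137 − 16.1966·0.124154)/(-8.87500)] = 2.884·0.781591 = 2.25411 g/L.

2.254 g/L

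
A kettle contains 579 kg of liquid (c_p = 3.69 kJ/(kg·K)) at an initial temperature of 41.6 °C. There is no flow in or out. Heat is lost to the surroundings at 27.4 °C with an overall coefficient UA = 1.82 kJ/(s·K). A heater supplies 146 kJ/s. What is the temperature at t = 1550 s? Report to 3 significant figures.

Heat balance on the well-mixed liquid: M c_p dT/dt = −UA(T − T_amb) + Q̇.
dT/dt = (T_ss − T)/τ with T_ss = T_amb + Q̇/UA = 27.4 + 146/1.82 = 107.62 °C, τ = M c_p/UA = 579·3.69/1.82 = 1173.9 s.
This is linear first-order; T(t) = T_ss + (T₀ − T_ss) e^(−t/τ).
T(1550) = 107.62 + (-66.020)·0.26703 = 89.990 °C.

90.0 °C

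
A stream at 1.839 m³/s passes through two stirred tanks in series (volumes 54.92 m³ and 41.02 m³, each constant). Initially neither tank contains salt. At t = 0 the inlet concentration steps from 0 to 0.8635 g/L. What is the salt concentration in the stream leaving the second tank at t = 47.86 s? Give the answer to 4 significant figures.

0.4746 g/L

Species balance on tank i: dCᵢ/dt = (Cᵢ₋₁ − Cᵢ)/τᵢ with τᵢ = Vᵢ/Q.
τ₁ = 54.92/1.839 = 29.8641 s; τ₂ = 41.02/1.839 = 22.3056 s.
Solving the cascade with C₁(0)=C₂(0)=0 gives C₂(t) = C_in[1 − (τ₁ e^(−t/τ₁) − τ₂ e^(−t/τ₂))/(τ₁ − τ₂)].
At t = 47.86: e^(−t/τ₁) = 0.201373, e^(−t/τ₂) = 0.116992.
C₂ = 0.8635·[1 − (29.8641·0.201373 − 22.3056·0.116992)/(7.55846)] = 0.8635·0.549611 = 0.474589 g/L.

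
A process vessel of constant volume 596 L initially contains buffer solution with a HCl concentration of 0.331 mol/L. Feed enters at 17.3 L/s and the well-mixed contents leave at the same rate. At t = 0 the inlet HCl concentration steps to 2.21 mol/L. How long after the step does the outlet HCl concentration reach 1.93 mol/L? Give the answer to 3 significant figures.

65.6 s

Species balance: V dC/dt = Q(C_in − C) ⇒ τ = V/Q = 34.451 s.
C(t) = C_in + (C₀ − C_in) e^(−t/τ). Set C = 1.93 and solve for t:
e^(−t/τ) = (C − C_in)/(C₀ − C_in) = (1.93 − 2.21)/(0.331 − 2.21) = 0.14902
t = −τ ln(…) = 34.451 × 1.9037 = 65.584 s.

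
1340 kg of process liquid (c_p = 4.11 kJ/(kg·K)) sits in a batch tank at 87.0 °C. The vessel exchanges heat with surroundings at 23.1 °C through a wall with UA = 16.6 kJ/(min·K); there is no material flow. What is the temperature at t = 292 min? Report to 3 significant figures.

49.6 °C

Energy balance: M c_p dT/dt = −UA(T − T_amb).
dT/dt = (T_ss − T)/τ with T_ss = T_amb = 23.100 °C, τ = M c_p/UA = 1340·4.11/16.6 = 331.77 min.
T approaches T_ss exponentially: T(t) = T_ss + (T₀ − T_ss) e^(−t/τ).
T(292) = 23.100 + (63.900)·0.41473 = 49.601 °C.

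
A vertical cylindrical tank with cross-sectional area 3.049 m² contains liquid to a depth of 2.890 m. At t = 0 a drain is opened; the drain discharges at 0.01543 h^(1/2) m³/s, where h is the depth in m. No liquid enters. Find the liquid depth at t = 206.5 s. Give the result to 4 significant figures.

A dh/dt = −Q_out = −0.01543 √h.
∫ h^(−1/2) dh = −(0.01543/A) ∫ dt, giving 2√h = 2√h₀ − (0.01543/A) t.
√h = √2.890 − 0.01543·206.5/(2·3.049) = 1.70000 − 0.522515 = 1.17749.
h = 1.17749² = 1.38647 m.

1.386 m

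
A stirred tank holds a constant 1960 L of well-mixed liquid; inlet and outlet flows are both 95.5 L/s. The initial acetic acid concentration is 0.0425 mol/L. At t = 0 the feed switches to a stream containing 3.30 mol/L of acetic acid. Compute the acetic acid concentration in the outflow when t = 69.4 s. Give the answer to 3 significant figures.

Accumulation = in − out for the solute gives V dC/dt = Q(C_in − C).
Rewrite as dC/dt + C/τ = C_in/τ, τ = V/Q = 20.524 s.
C approaches C_in exponentially: C(t) = C_in + (C₀ − C_in) e^(−t/τ).
C(69.4) = 3.30 + (0.0425 − 3.30)·e^(−69.4/20.524) = 3.30 + (-3.2575)·0.033997 = 3.1893 mol/L.

3.19 mol/L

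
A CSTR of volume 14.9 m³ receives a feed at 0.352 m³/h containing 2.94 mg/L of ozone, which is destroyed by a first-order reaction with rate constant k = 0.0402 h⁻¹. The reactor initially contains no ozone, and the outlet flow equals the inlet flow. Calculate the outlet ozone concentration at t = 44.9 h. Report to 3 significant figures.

1.03 mg/L

Accumulation = in − out − consumed: V dC/dt = Q C_in − Q C − k V C.
This is linear with rate a = Q/V + k = 0.063824 h⁻¹.
C_ss = Q C_in/(Q + kV) = 1.0882 mg/L; C(t) = C_ss + (C₀ − C_ss) e^(−a t).
C(44.9) = 1.0882 + (-1.0882)·e^(−0.063824·44.9) = 1.0882 + (-1.0882)·0.056943 = 1.0263 mg/L.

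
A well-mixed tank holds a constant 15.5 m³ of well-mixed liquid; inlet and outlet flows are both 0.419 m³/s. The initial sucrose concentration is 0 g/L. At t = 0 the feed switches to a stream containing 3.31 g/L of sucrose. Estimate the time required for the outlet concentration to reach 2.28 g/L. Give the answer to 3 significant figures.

43.2 s

Species balance: V dC/dt = Q(C_in − C) ⇒ τ = V/Q = 36.993 s.
C(t) = C_in + (C₀ − C_in) e^(−t/τ). Set C = 2.28 and solve for t:
e^(−t/τ) = (C − C_in)/(C₀ − C_in) = (2.28 − 3.31)/(0 − 3.31) = 0.31118
t = −τ ln(…) = 36.993 × 1.1674 = 43.185 s.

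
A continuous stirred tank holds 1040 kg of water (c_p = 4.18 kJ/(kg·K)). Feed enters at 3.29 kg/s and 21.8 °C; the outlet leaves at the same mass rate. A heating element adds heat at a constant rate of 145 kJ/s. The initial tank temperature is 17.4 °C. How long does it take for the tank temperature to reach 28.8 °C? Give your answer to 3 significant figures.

Unsteady energy balance on the tank contents: M c_p dT/dt = ṁ c_p (T_in − T) + 145.
τ = M/ṁ = 316.11 s; T_ss = T_in + Q̇/(ṁ c_p) = 32.344 °C.
T(t) = T_ss + (T₀ − T_ss) e^(−t/τ). Set T = 28.8:
e^(−t/τ) = (28.8 − 32.344)/(17.4 − 32.344) = 0.23714
t = −316.11 · ln(0.23714) = 454.91 s.

455 s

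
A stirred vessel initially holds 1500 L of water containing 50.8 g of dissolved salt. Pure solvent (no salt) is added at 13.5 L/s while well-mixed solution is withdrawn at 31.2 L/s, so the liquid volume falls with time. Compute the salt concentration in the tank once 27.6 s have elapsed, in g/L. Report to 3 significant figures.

Let m(t) be the amount of salt. Volume: V(t) = V₀ + (Q_in − Q_out) t = 1500 − 17.700 t; V(27.6) = 1011.5 L.
No salt enters, so dm/dt = −Q_out · (m/V).
dm/m = −Q_out dt/(V₀ − 17.700 t); integrating gives ln(m/m₀) = −(Q_out/(Q_in−Q_out)) ln(V/V₀).
m = m₀ (V₀/V)^(Q_out/(Q_in−Q_out)) = 50.8 × (1500/1011.5)^(-1.7627) = 25.363 g.
C = m/V = 25.363/1011.5 = 0.025075 g/L.

0.0251 g/L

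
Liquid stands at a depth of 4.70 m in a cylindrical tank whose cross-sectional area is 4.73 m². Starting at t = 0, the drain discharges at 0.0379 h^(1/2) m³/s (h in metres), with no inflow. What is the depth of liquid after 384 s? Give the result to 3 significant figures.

0.396 m

A dh/dt = −Q_out = −0.0379 √h.
Separate and integrate: 2(√h − √h₀) = −(0.0379/A) t.
√h = √4.70 − 0.0379·384/(2·4.73) = 2.1679 − 1.5384 = 0.62951.
h = 0.62951² = 0.39629 m.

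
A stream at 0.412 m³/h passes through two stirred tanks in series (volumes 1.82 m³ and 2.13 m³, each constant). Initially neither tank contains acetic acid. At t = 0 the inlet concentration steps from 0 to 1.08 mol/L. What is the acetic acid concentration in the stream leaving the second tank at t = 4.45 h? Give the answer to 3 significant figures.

0.258 mol/L

Species balance on tank i: dCᵢ/dt = (Cᵢ₋₁ − Cᵢ)/τᵢ with τᵢ = Vᵢ/Q.
τ₁ = 1.82/0.412 = 4.4175 h; τ₂ = 2.13/0.412 = 5.1699 h.
Solving the cascade with C₁(0)=C₂(0)=0 gives C₂(t) = C_in[1 − (τ₁ e^(−t/τ₁) − τ₂ e^(−t/τ₂))/(τ₁ − τ₂)].
At t = 4.45: e^(−t/τ₁) = 0.36518, e^(−t/τ₂) = 0.42284.
C₂ = 1.08·[1 − (4.4175·0.36518 − 5.1699·0.42284)/(-0.75243)] = 1.08·0.23862 = 0.25770 mol/L.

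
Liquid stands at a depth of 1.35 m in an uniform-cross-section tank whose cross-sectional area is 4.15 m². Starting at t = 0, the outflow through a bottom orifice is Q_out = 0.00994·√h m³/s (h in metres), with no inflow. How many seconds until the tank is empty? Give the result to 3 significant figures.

Mass balance (ρ constant): A dh/dt = −0.00994 √h.
Separate and integrate: 2(√h − √h₀) = −(0.00994/A) t.
Set h = 0: 2√h₀ = (0.00994/A) t_empty ⇒ t_empty = 2A√h₀/0.00994.
t_empty = 2·4.15·√1.35/0.00994 = 8.3000·1.1619/0.00994 = 970.19 s.

970 s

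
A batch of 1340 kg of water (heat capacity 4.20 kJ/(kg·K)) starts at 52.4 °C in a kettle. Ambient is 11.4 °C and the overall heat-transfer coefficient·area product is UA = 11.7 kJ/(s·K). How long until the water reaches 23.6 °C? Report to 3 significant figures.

M c_p dT/dt = −UA(T − T_amb).
τ = M c_p/UA = 481.03 s; T_ss = T_amb = 11.400 °C.
T(t) = T_ss + (T₀ − T_ss)e^(−t/τ); set T = 23.6:
t = −τ ln[(T − T_ss)/(T₀ − T_ss)] = −481.03 · ln(0.29756) = 583.07 s.

583 s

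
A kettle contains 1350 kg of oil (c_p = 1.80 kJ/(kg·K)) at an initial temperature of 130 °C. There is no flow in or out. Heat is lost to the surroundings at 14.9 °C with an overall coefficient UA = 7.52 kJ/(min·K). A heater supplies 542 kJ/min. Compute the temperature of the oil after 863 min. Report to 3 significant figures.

90.0 °C

Lumped-capacitance energy balance: M c_p dT/dt = UA(T_amb − T) + Q̇.
dT/dt = (T_ss − T)/τ with T_ss = T_amb + Q̇/UA = 14.9 + 542/7.52 = 86.974 °C, τ = M c_p/UA = 1350·1.80/7.52 = 323.14 min.
This is linear first-order; T(t) = T_ss + (T₀ − T_ss) e^(−t/τ).
T(863) = 86.974 + (43.026)·0.069205 = 89.952 °C.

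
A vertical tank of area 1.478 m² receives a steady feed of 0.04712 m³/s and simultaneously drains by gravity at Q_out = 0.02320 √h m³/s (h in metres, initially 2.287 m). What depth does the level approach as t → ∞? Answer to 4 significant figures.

4.125 m

Volume balance on the tank: A dh/dt = Q_in − 0.02320 √h. At steady state dh/dt = 0:
Q_in = 0.02320 √h_ss ⇒ √h_ss = 0.04712/0.02320 = 2.03103.
h_ss = 2.03103² = 4.12510 m. (Since h₀ = 2.287 m < h_ss, the level will rise toward this value.)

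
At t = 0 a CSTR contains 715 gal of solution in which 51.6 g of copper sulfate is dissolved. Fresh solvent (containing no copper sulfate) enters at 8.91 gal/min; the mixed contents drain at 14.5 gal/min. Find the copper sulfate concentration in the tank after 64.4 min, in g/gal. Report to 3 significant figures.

Total volume: dV/dt = Q_in − Q_out = -5.5900 gal/min, so V(t) = 715 − 5.5900 t and V(64.4) = 355.00 gal.
No copper sulfate enters, so dm/dt = −Q_out · (m/V).
Separate: dm/m = −Q_out dt/V(t) ⇒ ln(m/m₀) = −(Q_out/(Q_in−Q_out)) ln(V/V₀).
m = m₀ (V₀/V)^(Q_out/(Q_in−Q_out)) = 51.6 × (715/355.00)^(-2.5939) = 8.3929 g.
C = m/V = 8.3929/355.00 = 0.023642 g/gal.

0.0236 g/gal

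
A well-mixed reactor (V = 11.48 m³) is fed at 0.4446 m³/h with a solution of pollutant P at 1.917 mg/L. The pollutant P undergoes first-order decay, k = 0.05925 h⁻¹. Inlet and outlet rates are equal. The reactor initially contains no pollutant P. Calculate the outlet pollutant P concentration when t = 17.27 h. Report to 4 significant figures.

Species balance: V dC/dt = Q C_in − Q C − k V C.
dC/dt = (Q/V) C_in − (Q/V + k) C; effective rate a = Q/V + k = 0.0387282 + 0.05925 = 0.0979782 h⁻¹.
C_ss = Q C_in/(Q + kV) = 0.757740 mg/L; C(t) = C_ss + (C₀ − C_ss) e^(−a t).
C(17.27) = 0.757740 + (-0.757740)·e^(−0.0979782·17.27) = 0.757740 + (-0.757740)·0.184135 = 0.618213 mg/L.

0.6182 mg/L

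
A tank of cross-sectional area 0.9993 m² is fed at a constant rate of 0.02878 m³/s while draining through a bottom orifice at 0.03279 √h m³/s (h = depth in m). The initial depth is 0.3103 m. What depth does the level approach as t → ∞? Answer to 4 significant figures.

0.7704 m

Level balance: A dh/dt = 0.02878 − 0.03279 √h. Setting dh/dt = 0:
Q_in = 0.03279 √h_ss ⇒ √h_ss = 0.02878/0.03279 = 0.877707.
h_ss = 0.877707² = 0.770369 m. (Since h₀ = 0.3103 m < h_ss, the level will rise toward this value.)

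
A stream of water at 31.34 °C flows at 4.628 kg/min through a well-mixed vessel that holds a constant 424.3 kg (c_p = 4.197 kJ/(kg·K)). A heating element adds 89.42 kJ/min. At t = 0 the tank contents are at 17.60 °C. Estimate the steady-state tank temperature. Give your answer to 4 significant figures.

Unsteady energy balance on the tank contents: M c_p dT/dt = ṁ c_p (T_in − T) + 89.42.
At steady state dT/dt = 0 ⇒ T_ss = T_in + Q̇/(ṁ c_p) = 31.34 + 89.42/(4.628·4.197) = 35.9437 °C.

35.94 °C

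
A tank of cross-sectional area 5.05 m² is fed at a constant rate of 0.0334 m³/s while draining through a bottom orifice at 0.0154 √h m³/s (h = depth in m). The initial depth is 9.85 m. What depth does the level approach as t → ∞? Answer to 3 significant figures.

4.70 m

Accumulation of liquid (constant cross-section A): A dh/dt = Q_in − 0.0154 √h. At steady state dh/dt = 0:
Q_in = 0.0154 √h_ss ⇒ √h_ss = 0.0334/0.0154 = 2.1688.
h_ss = 2.1688² = 4.7038 m. (Since h₀ = 9.85 m > h_ss, the level will fall toward this value.)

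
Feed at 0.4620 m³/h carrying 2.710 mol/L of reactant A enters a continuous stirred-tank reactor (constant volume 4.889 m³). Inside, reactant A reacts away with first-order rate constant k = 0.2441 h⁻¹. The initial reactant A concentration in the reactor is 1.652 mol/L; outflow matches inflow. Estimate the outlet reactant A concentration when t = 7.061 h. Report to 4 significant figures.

0.8383 mol/L

Species balance: V dC/dt = Q C_in − Q C − k V C.
This is linear with rate a = Q/V + k = 0.338598 h⁻¹.
C_ss = Q C_in/(Q + kV) = 0.756323 mol/L; C(t) = C_ss + (C₀ − C_ss) e^(−a t).
C(7.061) = 0.756323 + (0.895677)·e^(−0.338598·7.061) = 0.756323 + (0.895677)·0.0915528 = 0.838324 mol/L.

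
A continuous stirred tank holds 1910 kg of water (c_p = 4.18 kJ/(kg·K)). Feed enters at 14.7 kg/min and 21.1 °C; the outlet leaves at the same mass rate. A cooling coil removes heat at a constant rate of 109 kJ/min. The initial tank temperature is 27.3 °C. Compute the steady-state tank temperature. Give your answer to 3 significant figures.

19.3 °C

M c_p dT/dt = ṁ c_p (T_in − T) − Q̇.
At steady state dT/dt = 0 ⇒ T_ss = T_in − Q̇/(ṁ c_p) = 21.1 − 109/(14.7·4.18) = 19.326 °C.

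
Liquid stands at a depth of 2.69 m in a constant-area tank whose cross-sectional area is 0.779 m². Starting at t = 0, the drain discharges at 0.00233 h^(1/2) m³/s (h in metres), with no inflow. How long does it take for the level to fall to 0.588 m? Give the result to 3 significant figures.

Volume balance on the tank: A dh/dt = −0.00233 √h.
Separate and integrate: 2(√h − √h₀) = −(0.00233/A) t.
t = 2A(√h₀ − √h)/0.00233 = 2·0.779·(√2.69 − √0.588)/0.00233
  = 1.5580 × (1.6401 − 0.76681) / 0.00233 = 583.96 s.

584 s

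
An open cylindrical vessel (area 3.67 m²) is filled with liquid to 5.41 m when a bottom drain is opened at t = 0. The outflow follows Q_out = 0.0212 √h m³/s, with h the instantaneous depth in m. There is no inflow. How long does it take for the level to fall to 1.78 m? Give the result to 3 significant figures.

343 s

Unsteady balance on liquid volume: A dh/dt = −0.0212 √h.
Separate and integrate: 2(√h − √h₀) = −(0.0212/A) t.
t = 2A(√h₀ − √h)/0.0212 = 2·3.67·(√5.41 − √1.78)/0.0212
  = 7.3400 × (2.3259 − 1.3342) / 0.0212 = 343.38 s.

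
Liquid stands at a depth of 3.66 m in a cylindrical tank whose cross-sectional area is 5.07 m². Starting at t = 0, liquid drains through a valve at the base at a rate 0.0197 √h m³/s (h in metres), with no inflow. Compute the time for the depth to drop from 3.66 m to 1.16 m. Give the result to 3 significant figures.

430 s

A dh/dt = −Q_out = −0.0197 √h.
Separate and integrate: 2(√h − √h₀) = −(0.0197/A) t.
t = 2A(√h₀ − √h)/0.0197 = 2·5.07·(√3.66 − √1.16)/0.0197
  = 10.140 × (1.9131 − 1.0770) / 0.0197 = 430.35 s.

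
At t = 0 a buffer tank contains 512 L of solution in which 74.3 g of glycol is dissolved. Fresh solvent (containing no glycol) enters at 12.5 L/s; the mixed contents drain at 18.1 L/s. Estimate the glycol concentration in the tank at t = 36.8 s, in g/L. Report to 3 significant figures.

0.0460 g/L

Let m(t) be the amount of glycol. Volume: V(t) = V₀ + (Q_in − Q_out) t = 512 − 5.6000 t; V(36.8) = 305.92 L.
Solute balance: dm/dt = 0 − Q_out C = −Q_out m/V(t).
Separate: dm/m = −Q_out dt/V(t) ⇒ ln(m/m₀) = −(Q_out/(Q_in−Q_out)) ln(V/V₀).
m = m₀ (V₀/V)^(Q_out/(Q_in−Q_out)) = 74.3 × (512/305.92)^(-3.2321) = 14.063 g.
C = m/V = 14.063/305.92 = 0.045970 g/L.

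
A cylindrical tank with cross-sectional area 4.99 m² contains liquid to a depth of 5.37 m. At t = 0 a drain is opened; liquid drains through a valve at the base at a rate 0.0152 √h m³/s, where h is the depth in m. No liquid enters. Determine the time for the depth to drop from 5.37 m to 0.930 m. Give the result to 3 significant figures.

Volume balance on the tank: A dh/dt = −0.0152 √h.
This is separable: 2 d(√h)/dt = −0.0152/A, so √h = √h₀ − (0.0152/(2A)) t.
t = 2A(√h₀ − √h)/0.0152 = 2·4.99·(√5.37 − √0.930)/0.0152
  = 9.9800 × (2.3173 − 0.96437) / 0.0152 = 888.33 s.

888 s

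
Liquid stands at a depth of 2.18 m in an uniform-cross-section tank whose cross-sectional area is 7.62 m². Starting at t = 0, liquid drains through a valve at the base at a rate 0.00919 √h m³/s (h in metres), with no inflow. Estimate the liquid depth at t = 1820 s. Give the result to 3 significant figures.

0.144 m

With no inflow, A dh/dt = −0.00919 √h.
∫ h^(−1/2) dh = −(0.00919/A) ∫ dt, giving 2√h = 2√h₀ − (0.00919/A) t.
√h = √2.18 − 0.00919·1820/(2·7.62) = 1.4765 − 1.0975 = 0.37899.
h = 0.37899² = 0.14363 m.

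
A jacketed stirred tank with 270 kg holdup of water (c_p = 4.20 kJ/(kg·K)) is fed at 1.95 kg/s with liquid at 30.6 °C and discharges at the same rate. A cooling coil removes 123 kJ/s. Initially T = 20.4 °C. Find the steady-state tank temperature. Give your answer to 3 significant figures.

M c_p dT/dt = ṁ c_p (T_in − T) − Q̇.
At steady state dT/dt = 0 ⇒ T_ss = T_in − Q̇/(ṁ c_p) = 30.6 − 123/(1.95·4.20) = 15.582 °C.

15.6 °C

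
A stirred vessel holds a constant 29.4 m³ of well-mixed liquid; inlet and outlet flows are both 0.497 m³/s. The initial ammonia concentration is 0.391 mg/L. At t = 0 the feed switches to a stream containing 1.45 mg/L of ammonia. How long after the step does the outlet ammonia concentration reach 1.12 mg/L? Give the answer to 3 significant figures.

69.0 s

Species balance: V dC/dt = Q(C_in − C) ⇒ τ = V/Q = 59.155 s.
C(t) = C_in + (C₀ − C_in) e^(−t/τ). Set C = 1.12 and solve for t:
e^(−t/τ) = (C − C_in)/(C₀ − C_in) = (1.12 − 1.45)/(0.391 − 1.45) = 0.31161
t = −τ ln(…) = 59.155 × 1.1660 = 68.974 s.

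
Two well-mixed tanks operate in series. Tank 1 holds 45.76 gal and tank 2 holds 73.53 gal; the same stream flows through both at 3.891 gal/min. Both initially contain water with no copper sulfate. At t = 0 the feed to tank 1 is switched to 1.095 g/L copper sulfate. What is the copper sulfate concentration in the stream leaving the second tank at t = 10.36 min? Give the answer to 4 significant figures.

0.1670 g/L

Each tank obeys Vᵢ dCᵢ/dt = Q(Cᵢ₋₁ − Cᵢ), so τᵢ = Vᵢ/Q.
τ₁ = 45.76/3.891 = 11.7605 min; τ₂ = 73.53/3.891 = 18.8975 min.
Tank 1: C₁ = C_in(1 − e^(−t/τ₁)). Tank 2 (τ₁ ≠ τ₂): C₂ = C_in[1 − (τ₁ e^(−t/τ₁) − τ₂ e^(−t/τ₂))/(τ₁ − τ₂)].
At t = 10.36: e^(−t/τ₁) = 0.414403, e^(−t/τ₂) = 0.577977.
C₂ = 1.095·[1 − (11.7605·0.414403 − 18.8975·0.577977)/(-7.13698)] = 1.095·0.152483 = 0.166969 g/L.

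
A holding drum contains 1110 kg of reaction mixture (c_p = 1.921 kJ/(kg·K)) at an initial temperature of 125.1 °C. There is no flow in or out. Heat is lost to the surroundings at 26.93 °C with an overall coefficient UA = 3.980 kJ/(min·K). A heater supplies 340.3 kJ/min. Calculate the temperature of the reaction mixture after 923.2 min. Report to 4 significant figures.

Unsteady energy balance on the tank contents: M c_p dT/dt = −UA(T − T_amb) + Q̇.
dT/dt = (T_ss − T)/τ with T_ss = T_amb + Q̇/UA = 26.93 + 340.3/3.980 = 112.433 °C, τ = M c_p/UA = 1110·1.921/3.980 = 535.756 min.
T approaches T_ss exponentially: T(t) = T_ss + (T₀ − T_ss) e^(−t/τ).
T(923.2) = 112.433 + (12.6675)·0.178499 = 114.694 °C.

114.7 °C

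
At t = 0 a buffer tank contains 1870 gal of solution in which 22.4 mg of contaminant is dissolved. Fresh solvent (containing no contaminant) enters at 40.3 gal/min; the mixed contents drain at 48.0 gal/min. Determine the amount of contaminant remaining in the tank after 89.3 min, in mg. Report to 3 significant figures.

Let m(t) be the amount of contaminant. Volume: V(t) = V₀ + (Q_in − Q_out) t = 1870 − 7.7000 t; V(89.3) = 1182.4 gal.
No contaminant enters, so dm/dt = −Q_out · (m/V).
dm/m = −Q_out dt/(V₀ − 7.7000 t); integrating gives ln(m/m₀) = −(Q_out/(Q_in−Q_out)) ln(V/V₀).
m = m₀ (V₀/V)^(Q_out/(Q_in−Q_out)) = 22.4 × (1870/1182.4)^(-6.2338) = 1.2860 mg.

1.29 mg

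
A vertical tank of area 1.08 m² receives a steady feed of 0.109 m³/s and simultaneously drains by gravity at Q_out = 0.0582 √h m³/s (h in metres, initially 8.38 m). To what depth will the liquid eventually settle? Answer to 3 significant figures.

3.51 m

Level balance: A dh/dt = 0.109 − 0.0582 √h. Setting dh/dt = 0:
Q_in = 0.0582 √h_ss ⇒ √h_ss = 0.109/0.0582 = 1.8729.
h_ss = 1.8729² = 3.5076 m. (Since h₀ = 8.38 m > h_ss, the level will fall toward this value.)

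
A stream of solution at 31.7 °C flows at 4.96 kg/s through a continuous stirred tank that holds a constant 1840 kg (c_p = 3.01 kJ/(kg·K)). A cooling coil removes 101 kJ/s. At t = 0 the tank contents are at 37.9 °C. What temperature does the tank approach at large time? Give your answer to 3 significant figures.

M c_p dT/dt = ṁ c_p (T_in − T) − Q̇.
At steady state dT/dt = 0 ⇒ T_ss = T_in − Q̇/(ṁ c_p) = 31.7 − 101/(4.96·3.01) = 24.935 °C.

24.9 °C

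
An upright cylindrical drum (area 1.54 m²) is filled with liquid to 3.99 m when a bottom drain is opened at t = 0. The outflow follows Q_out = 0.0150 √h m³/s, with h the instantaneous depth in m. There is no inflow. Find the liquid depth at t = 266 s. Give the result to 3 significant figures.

0.493 m

With no inflow, A dh/dt = −0.0150 √h.
This is separable: 2 d(√h)/dt = −0.0150/A, so √h = √h₀ − (0.0150/(2A)) t.
√h = √3.99 − 0.0150·266/(2·1.54) = 1.9975 − 1.2955 = 0.70204.
h = 0.70204² = 0.49287 m.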